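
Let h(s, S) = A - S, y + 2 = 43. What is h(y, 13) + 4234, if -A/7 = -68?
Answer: 4697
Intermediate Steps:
A = 476 (A = -7*(-68) = 476)
y = 41 (y = -2 + 43 = 41)
h(s, S) = 476 - S
h(y, 13) + 4234 = (476 - 1*13) + 4234 = (476 - 13) + 4234 = 463 + 4234 = 4697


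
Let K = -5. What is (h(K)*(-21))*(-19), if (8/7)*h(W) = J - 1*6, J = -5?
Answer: -30723/8 ≈ -3840.4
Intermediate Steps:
h(W) = -77/8 (h(W) = 7*(-5 - 1*6)/8 = 7*(-5 - 6)/8 = (7/8)*(-11) = -77/8)
(h(K)*(-21))*(-19) = -77/8*(-21)*(-19) = (1617/8)*(-19) = -30723/8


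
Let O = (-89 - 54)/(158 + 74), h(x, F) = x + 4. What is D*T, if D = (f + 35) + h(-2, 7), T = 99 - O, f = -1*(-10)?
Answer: 1086217/232 ≈ 4682.0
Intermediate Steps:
f = 10
h(x, F) = 4 + x
O = -143/232 ≈ -0.61638
T = 23111/232 (T = 99 - 1*(-143/232) = 99 + 143/232 = 23111/232 ≈ 99.616)
D = 47 (D = (10 + 35) + (4 - 2) = 45 + 2 = 47)
D*T = 47*(23111/232) = 1086217/232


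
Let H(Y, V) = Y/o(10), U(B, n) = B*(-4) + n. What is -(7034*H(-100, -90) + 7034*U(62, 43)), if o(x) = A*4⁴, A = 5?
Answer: 46160625/32 ≈ 1.4425e+6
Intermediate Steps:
o(x) = 1280 (o(x) = 5*4⁴ = 5*256 = 1280)
U(B, n) = n - 4*B (U(B, n) = -4*B + n = n - 4*B)
H(Y, V) = Y/1280
-(7034*H(-100, -90) + 7034*U(62, 43)) = -(9661199/32 - 1744432) = -7034/(1/(-5/64 + (43 - 248))) = -7034/(1/(-5/64 - 205)) = -7034/(1/(-13125/64)) = -7034/(-64/13125) = -7034*(-13125/64) = 46160625/32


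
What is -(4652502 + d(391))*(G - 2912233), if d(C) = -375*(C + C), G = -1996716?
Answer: 21399345746148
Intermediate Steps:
d(C) = -750*C
-(4652502 + d(391))*(G - 2912233) = -(4652502 - 750*391)*(-1996716 - 2912233) = -(4652502 - 293250)*(-4908949) = -4359252*(-4908949) = -1*(-21399345746148) = 21399345746148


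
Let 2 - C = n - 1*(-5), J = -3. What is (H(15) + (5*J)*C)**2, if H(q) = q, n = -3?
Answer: 225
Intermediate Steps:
C = 0 (C = 2 - (-3 - 1*(-5)) = 2 - (-3 + 5) = 2 - 1*2 = 2 - 2 = 0)
(H(15) + (5*J)*C)**2 = (15 + (5*(-3))*0)**2 = (15 - 15*0)**2 = (15 + 0)**2 = 15**2 = 225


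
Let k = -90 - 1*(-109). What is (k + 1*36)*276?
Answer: 15180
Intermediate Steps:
k = 19 (k = -90 + 109 = 19)
(k + 1*36)*276 = (19 + 1*36)*276 = (19 + 36)*276 = 55*276 = 15180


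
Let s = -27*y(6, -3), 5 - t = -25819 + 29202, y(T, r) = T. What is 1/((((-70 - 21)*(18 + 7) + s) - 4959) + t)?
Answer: -1/10774 ≈ -9.2816e-5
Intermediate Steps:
t = -3378 (t = 5 - (-25819 + 29202) = 5 - 1*3383 = 5 - 3383 = -3378)
s = -162 (s = -27*6 = -162)
1/((((-70 - 21)*(18 + 7) + s) - 4959) + t) = 1/((((-70 - 21)*(18 + 7) - 162) - 4959) - 3378) = 1/(((-91*25 - 162) - 4959) - 3378) = 1/(((-2275 - 162) - 4959) - 3378) = 1/((-2437 - 4959) - 3378) = 1/(-7396 - 3378) = 1/(-10774) = -1/10774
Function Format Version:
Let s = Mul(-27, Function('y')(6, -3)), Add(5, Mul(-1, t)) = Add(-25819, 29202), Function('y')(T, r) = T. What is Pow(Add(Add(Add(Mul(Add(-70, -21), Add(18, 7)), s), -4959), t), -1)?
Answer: Rational(-1, 10774) ≈ -9.2816e-5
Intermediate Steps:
t = -3378 (t = Add(5, Mul(-1, Add(-25819, 29202))) = Add(5, Mul(-1, 3383)) = Add(5, -3383) = -3378)
s = -162 (s = Mul(-27, 6) = -162)
Pow(Add(Add(Add(Mul(Add(-70, -21), Add(18, 7)), s), -4959), t), -1) = Pow(Add(Add(Add(Mul(Add(-70, -21), Add(18, 7)), -162), -4959), -3378), -1) = Pow(Add(Add(Add(Mul(-91, 25), -162), -4959), -3378), -1) = Pow(Add(Add(Add(-2275, -162), -4959), -3378), -1) = Pow(Add(Add(-2437, -4959), -3378), -1) = Pow(Add(-7396, -3378), -1) = Pow(-10774, -1) = Rational(-1, 10774)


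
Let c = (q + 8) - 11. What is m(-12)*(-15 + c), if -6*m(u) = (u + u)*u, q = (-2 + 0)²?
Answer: 672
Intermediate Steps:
q = 4 (q = (-2)² = 4)
m(u) = -u²/3 (m(u) = -(u + u)*u/6 = -2*u*u/6 = -u²/3)
c = 1 (c = (4 + 8) - 11 = 12 - 11 = 1)
m(-12)*(-15 + c) = (-⅓*(-12)²)*(-15 + 1) = -⅓*144*(-14) = -48*(-14) = 672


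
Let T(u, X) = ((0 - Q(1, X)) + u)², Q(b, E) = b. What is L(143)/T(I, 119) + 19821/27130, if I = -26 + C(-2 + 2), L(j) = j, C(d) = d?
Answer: 18329099/19777770 ≈ 0.92675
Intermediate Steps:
I = -26 (I = -26 + (-2 + 2) = -26 + 0 = -26)
T(u, X) = (-1 + u)² (T(u, X) = ((0 - 1*1) + u)² = ((0 - 1) + u)² = (-1 + u)²)
L(143)/T(I, 119) + 19821/27130 = 143/((-1 - 26)²) + 19821/27130 = 143/((-27)²) + 19821*(1/27130) = 143/729 + 19821/27130 = 18329099/19777770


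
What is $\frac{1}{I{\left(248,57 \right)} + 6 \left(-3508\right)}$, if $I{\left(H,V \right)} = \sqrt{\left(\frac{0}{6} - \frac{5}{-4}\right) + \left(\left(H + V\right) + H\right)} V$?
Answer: $- \frac{28064}{588290061} - \frac{38 \sqrt{2217}}{588290061} \approx -5.0746 \cdot 10^{-5}$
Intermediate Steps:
$I{\left(H,V \right)} = V \sqrt{\frac{5}{4} + V + 2 H}$ ($I{\left(H,V \right)} = \sqrt{\left(0 \cdot \frac{1}{6} - - \frac{5}{4}\right) + \left(V + 2 H\right)} V = \sqrt{\left(0 + \frac{5}{4}\right) + \left(V + 2 H\right)} V = \sqrt{\frac{5}{4} + \left(V + 2 H\right)} V = \sqrt{\frac{5}{4} + V + 2 H} V = V \sqrt{\frac{5}{4} + V + 2 H}$)
$\frac{1}{I{\left(248,57 \right)} + 6 \left(-3508\right)} = \frac{1}{\frac{1}{2} \cdot 57 \sqrt{5 + 4 \cdot 57 + 8 \cdot 248} + 6 \left(-3508\right)} = \frac{1}{\frac{1}{2} \cdot 57 \sqrt{5 + 228 + 1984} - 21048} = \frac{1}{\frac{1}{2} \cdot 57 \sqrt{2217} - 21048} = \frac{1}{\frac{57 \sqrt{2217}}{2} - 21048} = \frac{1}{-21048 + \frac{57 \sqrt{2217}}{2}}$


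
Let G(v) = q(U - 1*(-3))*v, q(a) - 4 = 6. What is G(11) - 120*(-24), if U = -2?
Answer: 2990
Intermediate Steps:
q(a) = 10 (q(a) = 4 + 6 = 10)
G(v) = 10*v
G(11) - 120*(-24) = 10*11 - 120*(-24) = 110 + 2880 = 2990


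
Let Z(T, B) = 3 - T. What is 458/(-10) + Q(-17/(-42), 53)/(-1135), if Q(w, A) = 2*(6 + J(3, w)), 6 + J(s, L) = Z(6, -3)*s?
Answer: -10393/227 ≈ -45.784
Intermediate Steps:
J(s, L) = -6 - 3*s (J(s, L) = -6 + (3 - 1*6)*s = -6 + (3 - 6)*s = -6 - 3*s)
Q(w, A) = -18 (Q(w, A) = 2*(6 + (-6 - 3*3)) = 2*(6 + (-6 - 9)) = 2*(6 - 15) = 2*(-9) = -18)
458/(-10) + Q(-17/(-42), 53)/(-1135) = 458/(-10) - 18/(-1135) = 458*(-⅒) - 18*(-1/1135) = -229/5 + 18/1135 = -10393/227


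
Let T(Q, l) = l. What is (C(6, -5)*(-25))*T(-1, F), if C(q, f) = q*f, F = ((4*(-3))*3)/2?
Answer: -13500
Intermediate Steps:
F = -18 (F = -12*3*(1/2) = -36*1/2 = -18)
C(q, f) = f*q
(C(6, -5)*(-25))*T(-1, F) = (-5*6*(-25))*(-18) = -30*(-25)*(-18) = 750*(-18) = -13500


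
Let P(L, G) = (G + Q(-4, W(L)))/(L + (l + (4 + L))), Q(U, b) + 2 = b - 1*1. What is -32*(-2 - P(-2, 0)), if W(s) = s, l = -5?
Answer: 96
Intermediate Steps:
Q(U, b) = -3 + b (Q(U, b) = -2 + (b - 1*1) = -2 + (b - 1) = -2 + (-1 + b) = -3 + b)
P(L, G) = (-3 + G + L)/(-1 + 2*L) (P(L, G) = (G + (-3 + L))/(L + (-5 + (4 + L))) = (-3 + G + L)/(L + (-1 + L)) = (-3 + G + L)/(-1 + 2*L))
-32*(-2 - P(-2, 0)) = -32*(-2 - (-3 + 0 - 2)/(-1 + 2*(-2))) = -32*(-2 - (-5)/(-1 - 4)) = -32*(-2 - (-5)/(-5)) = -32*(-2 - (-1)*(-5)/5) = -32*(-2 - 1*1) = -32*(-2 - 1) = -32*(-3) = 96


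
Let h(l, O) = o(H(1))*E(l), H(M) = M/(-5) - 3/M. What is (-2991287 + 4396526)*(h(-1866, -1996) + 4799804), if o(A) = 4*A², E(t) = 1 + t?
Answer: 33187625019252/5 ≈ 6.6375e+12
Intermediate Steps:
H(M) = -3/M - M/5 (H(M) = M*(-⅕) - 3/M = -M/5 - 3/M = -3/M - M/5)
h(l, O) = 1024/25 + 1024*l/25 (h(l, O) = (4*(-3/1 - ⅕*1)²)*(1 + l) = (4*(-3*1 - ⅕)²)*(1 + l) = (4*(-3 - ⅕)²)*(1 + l) = (4*(-16/5)²)*(1 + l) = (4*(256/25))*(1 + l) = 1024*(1 + l)/25 = 1024/25 + 1024*l/25)
(-2991287 + 4396526)*(h(-1866, -1996) + 4799804) = (-2991287 + 4396526)*((1024/25 + (1024/25)*(-1866)) + 4799804) = 1405239*((1024/25 - 1910784/25) + 4799804) = 1405239*(-381952/5 + 4799804) = 1405239*(23617068/5) = 33187625019252/5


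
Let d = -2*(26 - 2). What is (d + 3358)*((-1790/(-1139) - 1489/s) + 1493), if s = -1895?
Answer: 2136662386132/431681 ≈ 4.9496e+6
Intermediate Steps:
d = -48 (d = -2*24 = -48)
(d + 3358)*((-1790/(-1139) - 1489/s) + 1493) = (-48 + 3358)*((-1790/(-1139) - 1489/(-1895)) + 1493) = 3310*((-1790*(-1/1139) - 1489*(-1/1895)) + 1493) = 3310*((1790/1139 + 1489/1895) + 1493) = 3310*(5088021/2158405 + 1493) = 3310*(3227586686/2158405) = 2136662386132/431681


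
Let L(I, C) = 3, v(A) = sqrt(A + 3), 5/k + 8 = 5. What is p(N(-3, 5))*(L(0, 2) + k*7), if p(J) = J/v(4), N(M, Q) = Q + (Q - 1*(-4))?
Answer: -52*sqrt(7)/3 ≈ -45.860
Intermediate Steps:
k = -5/3 (k = 5/(-8 + 5) = 5/(-3) = 5*(-1/3) = -5/3 ≈ -1.6667)
v(A) = sqrt(3 + A)
N(M, Q) = 4 + 2*Q (N(M, Q) = Q + (Q + 4) = Q + (4 + Q) = 4 + 2*Q)
p(J) = J*sqrt(7)/7 (p(J) = J/(sqrt(3 + 4)) = J/(sqrt(7)) = J*(sqrt(7)/7) = J*sqrt(7)/7)
p(N(-3, 5))*(L(0, 2) + k*7) = ((4 + 2*5)*sqrt(7)/7)*(3 - 5/3*7) = ((4 + 10)*sqrt(7)/7)*(3 - 35/3) = ((1/7)*14*sqrt(7))*(-26/3) = (2*sqrt(7))*(-26/3) = -52*sqrt(7)/3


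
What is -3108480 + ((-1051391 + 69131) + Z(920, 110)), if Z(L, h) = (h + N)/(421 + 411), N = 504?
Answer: -1701747533/416 ≈ -4.0907e+6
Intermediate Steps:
Z(L, h) = 63/104 + h/832 (Z(L, h) = (h + 504)/(421 + 411) = (504 + h)/832 = (504 + h)*(1/832) = 63/104 + h/832)
-3108480 + ((-1051391 + 69131) + Z(920, 110)) = -3108480 + ((-1051391 + 69131) + (63/104 + (1/832)*110)) = -3108480 + (-982260 + (63/104 + 55/416)) = -3108480 + (-982260 + 307/416) = -3108480 - 408619853/416 = -1701747533/416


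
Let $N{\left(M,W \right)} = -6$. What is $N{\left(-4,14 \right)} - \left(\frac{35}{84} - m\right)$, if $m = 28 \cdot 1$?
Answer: $\frac{259}{12} \approx 21.583$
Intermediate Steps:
$m = 28$
$N{\left(-4,14 \right)} - \left(\frac{35}{84} - m\right) = -6 - \left(\frac{35}{84} - 28\right) = -6 - \left(35 \cdot \frac{1}{84} - 28\right) = -6 - \left(\frac{5}{12} - 28\right) = -6 - - \frac{331}{12} = -6 + \frac{331}{12} = \frac{259}{12}$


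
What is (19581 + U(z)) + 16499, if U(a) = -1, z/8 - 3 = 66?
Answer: 36079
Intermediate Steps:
z = 552 (z = 24 + 8*66 = 24 + 528 = 552)
(19581 + U(z)) + 16499 = (19581 - 1) + 16499 = 19580 + 16499 = 36079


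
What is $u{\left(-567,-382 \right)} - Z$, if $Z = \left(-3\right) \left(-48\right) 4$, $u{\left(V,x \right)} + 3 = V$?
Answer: $-1146$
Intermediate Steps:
$u{\left(V,x \right)} = -3 + V$
$Z = 576$ ($Z = 144 \cdot 4 = 576$)
$u{\left(-567,-382 \right)} - Z = \left(-3 - 567\right) - 576 = -570 - 576 = -1146$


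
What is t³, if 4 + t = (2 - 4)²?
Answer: 0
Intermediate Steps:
t = 0 (t = -4 + (2 - 4)² = -4 + (-2)² = -4 + 4 = 0)
t³ = 0³ = 0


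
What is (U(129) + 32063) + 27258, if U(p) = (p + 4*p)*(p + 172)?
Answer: 253466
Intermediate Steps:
U(p) = 5*p*(172 + p) (U(p) = (5*p)*(172 + p) = 5*p*(172 + p))
(U(129) + 32063) + 27258 = (5*129*(172 + 129) + 32063) + 27258 = (5*129*301 + 32063) + 27258 = (194145 + 32063) + 27258 = 226208 + 27258 = 253466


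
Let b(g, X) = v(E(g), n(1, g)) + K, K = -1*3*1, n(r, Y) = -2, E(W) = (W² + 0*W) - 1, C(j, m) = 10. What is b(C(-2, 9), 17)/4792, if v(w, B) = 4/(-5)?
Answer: -19/23960 ≈ -0.00079299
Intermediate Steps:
E(W) = -1 + W² (E(W) = (W² + 0) - 1 = W² - 1 = -1 + W²)
v(w, B) = -⅘ (v(w, B) = 4*(-⅕) = -⅘)
K = -3 (K = -3*1 = -3)
b(g, X) = -19/5 (b(g, X) = -⅘ - 3 = -19/5)
b(C(-2, 9), 17)/4792 = -19/5/4792 = -19/5*1/4792 = -19/23960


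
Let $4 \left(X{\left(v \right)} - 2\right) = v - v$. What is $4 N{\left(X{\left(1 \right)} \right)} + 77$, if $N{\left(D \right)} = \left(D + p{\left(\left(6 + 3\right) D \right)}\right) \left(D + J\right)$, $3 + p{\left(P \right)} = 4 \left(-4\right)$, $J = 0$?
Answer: $-59$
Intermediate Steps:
$p{\left(P \right)} = -19$ ($p{\left(P \right)} = -3 + 4 \left(-4\right) = -3 - 16 = -19$)
$X{\left(v \right)} = 2$ ($X{\left(v \right)} = 2 + \frac{v - v}{4} = 2 + \frac{1}{4} \cdot 0 = 2 + 0 = 2$)
$N{\left(D \right)} = D \left(-19 + D\right)$ ($N{\left(D \right)} = \left(D - 19\right) \left(D + 0\right) = \left(-19 + D\right) D = D \left(-19 + D\right)$)
$4 N{\left(X{\left(1 \right)} \right)} + 77 = 4 \cdot 2 \left(-19 + 2\right) + 77 = 4 \cdot 2 \left(-17\right) + 77 = 4 \left(-34\right) + 77 = -136 + 77 = -59$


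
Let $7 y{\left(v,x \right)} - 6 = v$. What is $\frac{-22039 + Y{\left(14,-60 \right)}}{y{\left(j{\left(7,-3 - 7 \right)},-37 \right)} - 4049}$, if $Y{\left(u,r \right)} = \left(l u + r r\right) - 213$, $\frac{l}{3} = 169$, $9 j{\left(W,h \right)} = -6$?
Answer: $\frac{242634}{85013} \approx 2.8541$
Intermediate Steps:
$j{\left(W,h \right)} = - \frac{2}{3}$ ($j{\left(W,h \right)} = \frac{1}{9} \left(-6\right) = - \frac{2}{3}$)
$l = 507$ ($l = 3 \cdot 169 = 507$)
$y{\left(v,x \right)} = \frac{6}{7} + \frac{v}{7}$
$Y{\left(u,r \right)} = -213 + r^{2} + 507 u$ ($Y{\left(u,r \right)} = \left(507 u + r r\right) - 213 = \left(507 u + r^{2}\right) - 213 = \left(r^{2} + 507 u\right) - 213 = -213 + r^{2} + 507 u$)
$\frac{-22039 + Y{\left(14,-60 \right)}}{y{\left(j{\left(7,-3 - 7 \right)},-37 \right)} - 4049} = \frac{-22039 + \left(-213 + \left(-60\right)^{2} + 507 \cdot 14\right)}{\left(\frac{6}{7} + \frac{1}{7} \left(- \frac{2}{3}\right)\right) - 4049} = \frac{-22039 + \left(-213 + 3600 + 7098\right)}{\left(\frac{6}{7} - \frac{2}{21}\right) - 4049} = \frac{-22039 + 10485}{\frac{16}{21} - 4049} = - \frac{11554}{- \frac{85013}{21}} = \left(-11554\right) \left(- \frac{21}{85013}\right) = \frac{242634}{85013}$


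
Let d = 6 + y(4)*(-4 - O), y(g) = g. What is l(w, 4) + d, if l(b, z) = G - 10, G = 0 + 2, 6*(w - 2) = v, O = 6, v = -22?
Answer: -42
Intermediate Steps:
w = -5/3 (w = 2 + (⅙)*(-22) = 2 - 11/3 = -5/3 ≈ -1.6667)
G = 2
l(b, z) = -8 (l(b, z) = 2 - 10 = -8)
d = -34 (d = 6 + 4*(-4 - 1*6) = 6 + 4*(-4 - 6) = 6 + 4*(-10) = 6 - 40 = -34)
l(w, 4) + d = -8 - 34 = -42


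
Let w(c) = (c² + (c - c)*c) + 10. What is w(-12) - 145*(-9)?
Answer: 1459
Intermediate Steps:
w(c) = 10 + c² (w(c) = (c² + 0*c) + 10 = (c² + 0) + 10 = c² + 10 = 10 + c²)
w(-12) - 145*(-9) = (10 + (-12)²) - 145*(-9) = (10 + 144) + 1305 = 154 + 1305 = 1459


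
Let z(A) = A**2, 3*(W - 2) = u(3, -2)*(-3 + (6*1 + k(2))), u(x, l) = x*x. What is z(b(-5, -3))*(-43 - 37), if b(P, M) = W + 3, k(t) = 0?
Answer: -15680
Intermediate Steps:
u(x, l) = x**2
W = 11 (W = 2 + (3**2*(-3 + (6*1 + 0)))/3 = 2 + (9*(-3 + (6 + 0)))/3 = 2 + (9*(-3 + 6))/3 = 2 + (9*3)/3 = 2 + (1/3)*27 = 2 + 9 = 11)
b(P, M) = 14 (b(P, M) = 11 + 3 = 14)
z(b(-5, -3))*(-43 - 37) = 14**2*(-43 - 37) = 196*(-80) = -15680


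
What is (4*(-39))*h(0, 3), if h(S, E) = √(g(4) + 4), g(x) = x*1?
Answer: -312*√2 ≈ -441.23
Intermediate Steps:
g(x) = x
h(S, E) = 2*√2 (h(S, E) = √(4 + 4) = √8 = 2*√2)
(4*(-39))*h(0, 3) = (4*(-39))*(2*√2) = -312*√2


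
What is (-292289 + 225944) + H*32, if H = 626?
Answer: -46313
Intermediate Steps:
(-292289 + 225944) + H*32 = (-292289 + 225944) + 626*32 = -66345 + 20032 = -46313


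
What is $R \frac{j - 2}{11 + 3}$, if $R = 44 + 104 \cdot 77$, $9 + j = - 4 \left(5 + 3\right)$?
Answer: $- \frac{173118}{7} \approx -24731.0$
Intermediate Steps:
$j = -41$ ($j = -9 - 4 \left(5 + 3\right) = -9 - 32 = -41$)
$R = 8052$ ($R = 44 + 8008 = 8052$)
$R \frac{j - 2}{11 + 3} = 8052 \frac{-41 - 2}{11 + 3} = 8052 \left(- \frac{43}{14}\right) = - \frac{173118}{7}$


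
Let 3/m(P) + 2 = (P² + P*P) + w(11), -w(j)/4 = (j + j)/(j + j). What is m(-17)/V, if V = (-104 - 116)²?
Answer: 3/27684800 ≈ 1.0836e-7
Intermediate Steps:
w(j) = -4 (w(j) = -4*(j + j)/(j + j) = -4*2*j/(2*j) = -4*2*j*1/(2*j) = -4*1 = -4)
m(P) = 3/(-6 + 2*P²) (m(P) = 3/(-2 + ((P² + P*P) - 4)) = 3/(-2 + ((P² + P²) - 4)) = 3/(-2 + (2*P² - 4)) = 3/(-2 + (-4 + 2*P²)) = 3/(-6 + 2*P²))
V = 48400 (V = (-220)² = 48400)
m(-17)/V = (3/(2*(-3 + (-17)²)))/48400 = (3/(2*(-3 + 289)))*(1/48400) = ((3/2)/286)*(1/48400) = ((3/2)*(1/286))*(1/48400) = (3/572)*(1/48400) = 3/27684800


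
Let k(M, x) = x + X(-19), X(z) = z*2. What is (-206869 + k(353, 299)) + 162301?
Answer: -44307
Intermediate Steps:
X(z) = 2*z
k(M, x) = -38 + x (k(M, x) = x + 2*(-19) = x - 38 = -38 + x)
(-206869 + k(353, 299)) + 162301 = (-206869 + (-38 + 299)) + 162301 = (-206869 + 261) + 162301 = -206608 + 162301 = -44307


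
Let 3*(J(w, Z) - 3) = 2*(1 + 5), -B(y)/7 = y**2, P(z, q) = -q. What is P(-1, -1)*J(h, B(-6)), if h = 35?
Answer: 7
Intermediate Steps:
B(y) = -7*y**2
J(w, Z) = 7 (J(w, Z) = 3 + (2*(1 + 5))/3 = 3 + (2*6)/3 = 3 + (1/3)*12 = 3 + 4 = 7)
P(-1, -1)*J(h, B(-6)) = -1*(-1)*7 = 1*7 = 7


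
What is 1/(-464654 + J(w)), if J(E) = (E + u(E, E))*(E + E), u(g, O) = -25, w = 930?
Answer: 1/1218646 ≈ 8.2058e-7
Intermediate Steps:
J(E) = 2*E*(-25 + E) (J(E) = (E - 25)*(E + E) = (-25 + E)*(2*E) = 2*E*(-25 + E))
1/(-464654 + J(w)) = 1/(-464654 + 2*930*(-25 + 930)) = 1/(-464654 + 2*930*905) = 1/(-464654 + 1683300) = 1/1218646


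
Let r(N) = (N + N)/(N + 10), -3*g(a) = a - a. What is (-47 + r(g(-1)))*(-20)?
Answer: 940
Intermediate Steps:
g(a) = 0 (g(a) = -(a - a)/3 = -1/3*0 = 0)
r(N) = 2*N/(10 + N) (r(N) = (2*N)/(10 + N) = 2*N/(10 + N))
(-47 + r(g(-1)))*(-20) = (-47 + 2*0/(10 + 0))*(-20) = (-47 + 2*0/10)*(-20) = (-47 + 2*0*(1/10))*(-20) = (-47 + 0)*(-20) = -47*(-20) = 940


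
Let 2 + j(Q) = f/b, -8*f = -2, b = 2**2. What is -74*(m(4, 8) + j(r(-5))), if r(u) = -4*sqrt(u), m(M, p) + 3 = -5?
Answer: 5883/8 ≈ 735.38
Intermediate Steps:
m(M, p) = -8 (m(M, p) = -3 - 5 = -8)
b = 4
f = 1/4 (f = -1/8*(-2) = 1/4 ≈ 0.25000)
j(Q) = -31/16 (j(Q) = -2 + (1/4)/4 = -2 + (1/4)*(1/4) = -2 + 1/16 = -31/16)
-74*(m(4, 8) + j(r(-5))) = -74*(-8 - 31/16) = -74*(-159/16) = 5883/8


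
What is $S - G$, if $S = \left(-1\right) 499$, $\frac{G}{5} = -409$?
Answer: $1546$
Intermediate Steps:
$G = -2045$ ($G = 5 \left(-409\right) = -2045$)
$S = -499$
$S - G = -499 - -2045 = -499 + 2045 = 1546$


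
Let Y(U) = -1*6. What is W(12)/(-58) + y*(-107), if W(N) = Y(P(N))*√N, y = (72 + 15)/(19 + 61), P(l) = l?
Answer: -9309/80 + 6*√3/29 ≈ -116.00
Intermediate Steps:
Y(U) = -6
y = 87/80 ≈ 1.0875
W(N) = -6*√N
W(12)/(-58) + y*(-107) = -12*√3/(-58) + (87/80)*(-107) = -12*√3*(-1/58) - 9309/80 = 6*√3/29 - 9309/80 = -9309/80 + 6*√3/29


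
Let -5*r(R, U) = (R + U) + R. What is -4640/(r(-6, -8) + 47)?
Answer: -4640/51 ≈ -90.980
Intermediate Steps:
r(R, U) = -2*R/5 - U/5 (r(R, U) = -((R + U) + R)/5 = -(U + 2*R)/5 = -2*R/5 - U/5)
-4640/(r(-6, -8) + 47) = -4640/((-2/5*(-6) - 1/5*(-8)) + 47) = -4640/((12/5 + 8/5) + 47) = -4640/(4 + 47) = -4640/51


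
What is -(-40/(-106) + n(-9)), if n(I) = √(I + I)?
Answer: -20/53 - 3*I*√2 ≈ -0.37736 - 4.2426*I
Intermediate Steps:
n(I) = √2*√I (n(I) = √(2*I) = √2*√I)
-(-40/(-106) + n(-9)) = -(-40/(-106) + √2*√(-9)) = -(-1/106*(-40) + √2*(3*I)) = -(20/53 + 3*I*√2) = -20/53 - 3*I*√2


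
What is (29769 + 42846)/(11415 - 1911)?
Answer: 24205/3168 ≈ 7.6405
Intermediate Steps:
(29769 + 42846)/(11415 - 1911) = 72615/9504 = 72615*(1/9504) = 24205/3168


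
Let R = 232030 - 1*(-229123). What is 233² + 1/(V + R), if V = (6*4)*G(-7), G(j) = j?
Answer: 25026414666/460985 ≈ 54289.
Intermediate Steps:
V = -168 (V = (6*4)*(-7) = 24*(-7) = -168)
R = 461153 (R = 232030 + 229123 = 461153)
233² + 1/(V + R) = 233² + 1/(-168 + 461153) = 54289 + 1/460985 = 25026414666/460985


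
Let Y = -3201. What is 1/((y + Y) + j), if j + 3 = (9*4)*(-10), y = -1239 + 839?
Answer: -1/3964 ≈ -0.00025227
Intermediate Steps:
y = -400
j = -363 (j = -3 + (9*4)*(-10) = -3 + 36*(-10) = -3 - 360 = -363)
1/((y + Y) + j) = 1/((-400 - 3201) - 363) = 1/(-3601 - 363) = 1/(-3964) = -1/3964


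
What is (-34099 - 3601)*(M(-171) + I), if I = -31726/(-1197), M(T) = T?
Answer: 6520629700/1197 ≈ 5.4475e+6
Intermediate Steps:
I = 31726/1197 (I = -31726*(-1/1197) = 31726/1197 ≈ 26.505)
(-34099 - 3601)*(M(-171) + I) = (-34099 - 3601)*(-171 + 31726/1197) = -37700*(-172961/1197) = 6520629700/1197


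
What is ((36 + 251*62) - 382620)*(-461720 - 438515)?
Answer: 330406050170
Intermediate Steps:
((36 + 251*62) - 382620)*(-461720 - 438515) = ((36 + 15562) - 382620)*(-900235) = (15598 - 382620)*(-900235) = -367022*(-900235) = 330406050170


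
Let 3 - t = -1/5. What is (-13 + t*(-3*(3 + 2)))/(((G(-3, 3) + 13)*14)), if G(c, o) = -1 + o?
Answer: -61/210 ≈ -0.29048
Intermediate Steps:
t = 16/5 (t = 3 - (-1)/5 = 3 - 1*(-⅕) = 3 + ⅕ = 16/5 ≈ 3.2000)
(-13 + t*(-3*(3 + 2)))/(((G(-3, 3) + 13)*14)) = (-13 + 16*(-3*(3 + 2))/5)/((((-1 + 3) + 13)*14)) = (-13 + 16*(-3*5)/5)/(((2 + 13)*14)) = (-13 + (16/5)*(-15))/((15*14)) = (-13 - 48)/210 = -61*1/210 = -61/210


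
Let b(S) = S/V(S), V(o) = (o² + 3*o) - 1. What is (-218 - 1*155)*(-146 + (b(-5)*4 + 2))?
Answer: 490868/9 ≈ 54541.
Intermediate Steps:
V(o) = -1 + o² + 3*o
b(S) = S/(-1 + S² + 3*S)
(-218 - 1*155)*(-146 + (b(-5)*4 + 2)) = (-218 - 1*155)*(-146 + (-5/(-1 + (-5)² + 3*(-5))*4 + 2)) = (-218 - 155)*(-146 + (-5/(-1 + 25 - 15)*4 + 2)) = -373*(-146 + (-5/9*4 + 2)) = -373*(-146 + (-20/9 + 2)) = -373*(-146 - 2/9) = -373*(-1316/9) = 490868/9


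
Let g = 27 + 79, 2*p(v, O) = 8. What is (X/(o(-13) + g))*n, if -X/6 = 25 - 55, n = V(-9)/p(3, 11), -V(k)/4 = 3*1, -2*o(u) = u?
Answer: -24/5 ≈ -4.8000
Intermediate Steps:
p(v, O) = 4 (p(v, O) = (1/2)*8 = 4)
o(u) = -u/2
g = 106
V(k) = -12
n = -3 (n = -12/4 = -12*1/4 = -3)
X = 180 (X = -6*(25 - 55) = -6*(-30) = 180)
(X/(o(-13) + g))*n = (180/(-1/2*(-13) + 106))*(-3) = (180/(13/2 + 106))*(-3) = (180/(225/2))*(-3) = ((2/225)*180)*(-3) = (8/5)*(-3) = -24/5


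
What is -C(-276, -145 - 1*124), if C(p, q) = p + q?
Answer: 545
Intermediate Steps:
-C(-276, -145 - 1*124) = -(-276 + (-145 - 1*124)) = -(-276 + (-145 - 124)) = -(-276 - 269) = -1*(-545) = 545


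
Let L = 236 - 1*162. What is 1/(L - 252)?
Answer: -1/178 ≈ -0.0056180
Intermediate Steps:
L = 74 (L = 236 - 162 = 74)
1/(L - 252) = 1/(74 - 252) = 1/(-178) = -1/178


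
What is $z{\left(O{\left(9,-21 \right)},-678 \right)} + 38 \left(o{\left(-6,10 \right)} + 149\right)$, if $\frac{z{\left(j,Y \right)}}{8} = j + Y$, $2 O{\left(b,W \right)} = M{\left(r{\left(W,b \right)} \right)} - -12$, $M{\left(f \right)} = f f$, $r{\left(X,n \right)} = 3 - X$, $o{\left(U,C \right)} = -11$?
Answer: $2172$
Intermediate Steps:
$M{\left(f \right)} = f^{2}$
$O{\left(b,W \right)} = 6 + \frac{\left(3 - W\right)^{2}}{2}$ ($O{\left(b,W \right)} = \frac{\left(3 - W\right)^{2} - -12}{2} = \frac{\left(3 - W\right)^{2} + 12}{2} = \frac{12 + \left(3 - W\right)^{2}}{2} = 6 + \frac{\left(3 - W\right)^{2}}{2}$)
$z{\left(j,Y \right)} = 8 Y + 8 j$ ($z{\left(j,Y \right)} = 8 \left(j + Y\right) = 8 \left(Y + j\right) = 8 Y + 8 j$)
$z{\left(O{\left(9,-21 \right)},-678 \right)} + 38 \left(o{\left(-6,10 \right)} + 149\right) = \left(8 \left(-678\right) + 8 \left(6 + \frac{\left(-3 - 21\right)^{2}}{2}\right)\right) + 38 \left(-11 + 149\right) = \left(-5424 + 8 \left(6 + \frac{\left(-24\right)^{2}}{2}\right)\right) + 38 \cdot 138 = \left(-5424 + 8 \left(6 + \frac{1}{2} \cdot 576\right)\right) + 5244 = \left(-5424 + 8 \left(6 + 288\right)\right) + 5244 = \left(-5424 + 8 \cdot 294\right) + 5244 = \left(-5424 + 2352\right) + 5244 = -3072 + 5244 = 2172$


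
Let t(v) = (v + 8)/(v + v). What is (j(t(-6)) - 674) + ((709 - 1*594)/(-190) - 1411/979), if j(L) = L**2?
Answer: -452686493/669636 ≈ -676.02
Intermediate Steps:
t(v) = (8 + v)/(2*v) (t(v) = (8 + v)/((2*v)) = (8 + v)*(1/(2*v)) = (8 + v)/(2*v))
(j(t(-6)) - 674) + ((709 - 1*594)/(-190) - 1411/979) = (((1/2)*(8 - 6)/(-6))**2 - 674) + ((709 - 1*594)/(-190) - 1411/979) = (((1/2)*(-1/6)*2)**2 - 674) + ((709 - 594)*(-1/190) - 1411*1/979) = ((-1/6)**2 - 674) + (115*(-1/190) - 1411/979) = (1/36 - 674) + (-23/38 - 1411/979) = -24263/36 - 76135/37202 = -452686493/669636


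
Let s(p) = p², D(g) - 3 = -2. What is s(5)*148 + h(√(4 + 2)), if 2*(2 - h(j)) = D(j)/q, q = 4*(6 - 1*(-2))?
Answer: 236927/64 ≈ 3702.0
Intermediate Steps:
D(g) = 1 (D(g) = 3 - 2 = 1)
q = 32 (q = 4*(6 + 2) = 4*8 = 32)
h(j) = 127/64 (h(j) = 2 - 1/(2*32) = 2 - ½*1/32 = 2 - 1/64 = 127/64)
s(5)*148 + h(√(4 + 2)) = 5²*148 + 127/64 = 25*148 + 127/64 = 3700 + 127/64 = 236927/64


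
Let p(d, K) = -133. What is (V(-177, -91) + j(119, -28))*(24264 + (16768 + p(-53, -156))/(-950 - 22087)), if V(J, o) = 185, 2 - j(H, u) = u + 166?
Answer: 1304223977/1097 ≈ 1.1889e+6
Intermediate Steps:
j(H, u) = -164 - u (j(H, u) = 2 - (u + 166) = 2 - (166 + u) = 2 + (-166 - u) = -164 - u)
(V(-177, -91) + j(119, -28))*(24264 + (16768 + p(-53, -156))/(-950 - 22087)) = (185 + (-164 - 1*(-28)))*(24264 + (16768 - 133)/(-950 - 22087)) = (185 + (-164 + 28))*(24264 + 16635/(-23037)) = (185 - 136)*(24264 + 16635*(-1/23037)) = 49*(24264 - 5545/7679) = 49*(186317711/7679) = 1304223977/1097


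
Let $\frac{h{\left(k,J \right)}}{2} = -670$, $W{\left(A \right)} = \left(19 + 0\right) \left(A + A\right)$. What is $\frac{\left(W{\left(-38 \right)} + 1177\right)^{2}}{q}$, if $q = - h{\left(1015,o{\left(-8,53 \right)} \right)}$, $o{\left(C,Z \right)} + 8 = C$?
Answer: $\frac{71289}{1340} \approx 53.201$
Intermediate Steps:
$o{\left(C,Z \right)} = -8 + C$
$W{\left(A \right)} = 38 A$ ($W{\left(A \right)} = 19 \cdot 2 A = 38 A$)
$h{\left(k,J \right)} = -1340$ ($h{\left(k,J \right)} = 2 \left(-670\right) = -1340$)
$q = 1340$ ($q = \left(-1\right) \left(-1340\right) = 1340$)
$\frac{\left(W{\left(-38 \right)} + 1177\right)^{2}}{q} = \frac{\left(38 \left(-38\right) + 1177\right)^{2}}{1340} = \left(-1444 + 1177\right)^{2} \cdot \frac{1}{1340} = \left(-267\right)^{2} \cdot \frac{1}{1340} = 71289 \cdot \frac{1}{1340} = \frac{71289}{1340}$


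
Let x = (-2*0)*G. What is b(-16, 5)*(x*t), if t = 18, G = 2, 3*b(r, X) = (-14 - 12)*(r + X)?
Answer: 0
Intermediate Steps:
b(r, X) = -26*X/3 - 26*r/3 (b(r, X) = ((-14 - 12)*(r + X))/3 = (-26*(X + r))/3 = (-26*X - 26*r)/3 = -26*X/3 - 26*r/3)
x = 0 (x = -2*0*2 = 0*2 = 0)
b(-16, 5)*(x*t) = (-26/3*5 - 26/3*(-16))*(0*18) = (-130/3 + 416/3)*0 = (286/3)*0 = 0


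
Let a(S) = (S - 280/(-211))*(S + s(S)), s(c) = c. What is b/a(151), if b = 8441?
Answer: 1781051/9706582 ≈ 0.18349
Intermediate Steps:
a(S) = 2*S*(280/211 + S) (a(S) = (S - 280/(-211))*(S + S) = (S - 280*(-1/211))*(2*S) = (S + 280/211)*(2*S) = (280/211 + S)*(2*S) = 2*S*(280/211 + S))
b/a(151) = 8441/(((2/211)*151*(280 + 211*151))) = 8441/(((2/211)*151*(280 + 31861))) = 8441/(((2/211)*151*32141)) = 8441/(9706582/211) = 8441*(211/9706582) = 1781051/9706582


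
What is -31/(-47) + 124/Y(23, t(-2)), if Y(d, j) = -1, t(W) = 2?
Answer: -5797/47 ≈ -123.34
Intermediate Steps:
-31/(-47) + 124/Y(23, t(-2)) = -31/(-47) + 124/(-1) = -31*(-1/47) + 124*(-1) = 31/47 - 124 = -5797/47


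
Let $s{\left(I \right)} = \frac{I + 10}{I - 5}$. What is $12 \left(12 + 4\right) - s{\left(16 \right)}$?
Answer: $\frac{2086}{11} \approx 189.64$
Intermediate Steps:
$s{\left(I \right)} = \frac{10 + I}{-5 + I}$
$12 \left(12 + 4\right) - s{\left(16 \right)} = 12 \left(12 + 4\right) - \frac{10 + 16}{-5 + 16} = 12 \cdot 16 - \frac{1}{11} \cdot 26 = 192 - \frac{1}{11} \cdot 26 = 192 - \frac{26}{11} = \frac{2086}{11}$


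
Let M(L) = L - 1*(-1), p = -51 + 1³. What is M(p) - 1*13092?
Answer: -13141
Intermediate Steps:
p = -50 (p = -51 + 1 = -50)
M(L) = 1 + L (M(L) = L + 1 = 1 + L)
M(p) - 1*13092 = (1 - 50) - 1*13092 = -49 - 13092 = -13141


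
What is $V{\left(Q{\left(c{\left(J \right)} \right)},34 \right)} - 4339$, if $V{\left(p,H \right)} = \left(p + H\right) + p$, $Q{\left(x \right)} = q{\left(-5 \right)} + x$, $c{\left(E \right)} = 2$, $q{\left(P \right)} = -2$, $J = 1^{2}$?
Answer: $-4305$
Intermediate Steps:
$J = 1$
$Q{\left(x \right)} = -2 + x$
$V{\left(p,H \right)} = H + 2 p$ ($V{\left(p,H \right)} = \left(H + p\right) + p = H + 2 p$)
$V{\left(Q{\left(c{\left(J \right)} \right)},34 \right)} - 4339 = \left(34 + 2 \left(-2 + 2\right)\right) - 4339 = \left(34 + 2 \cdot 0\right) - 4339 = \left(34 + 0\right) - 4339 = 34 - 4339 = -4305$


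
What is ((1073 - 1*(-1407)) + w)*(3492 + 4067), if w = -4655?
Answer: -16440825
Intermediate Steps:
((1073 - 1*(-1407)) + w)*(3492 + 4067) = ((1073 - 1*(-1407)) - 4655)*(3492 + 4067) = ((1073 + 1407) - 4655)*7559 = (2480 - 4655)*7559 = -2175*7559 = -16440825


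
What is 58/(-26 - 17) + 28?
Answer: 1146/43 ≈ 26.651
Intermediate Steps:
58/(-26 - 17) + 28 = 58/(-43) + 28 = -1/43*58 + 28 = -58/43 + 28 = 1146/43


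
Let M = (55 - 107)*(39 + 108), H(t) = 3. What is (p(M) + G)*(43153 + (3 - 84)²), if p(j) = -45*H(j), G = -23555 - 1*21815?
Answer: -2262235570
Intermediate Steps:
M = -7644 (M = -52*147 = -7644)
G = -45370 (G = -23555 - 21815 = -45370)
p(j) = -135 (p(j) = -45*3 = -135)
(p(M) + G)*(43153 + (3 - 84)²) = (-135 - 45370)*(43153 + (3 - 84)²) = -45505*(43153 + (-81)²) = -45505*(43153 + 6561) = -45505*49714 = -2262235570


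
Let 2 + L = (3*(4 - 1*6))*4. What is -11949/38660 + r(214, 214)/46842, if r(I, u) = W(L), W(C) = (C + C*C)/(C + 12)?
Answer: -1965284953/6338191020 ≈ -0.31007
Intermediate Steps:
L = -26 (L = -2 + (3*(4 - 1*6))*4 = -2 + (3*(4 - 6))*4 = -2 + (3*(-2))*4 = -2 - 6*4 = -2 - 24 = -26)
W(C) = (C + C²)/(12 + C)
r(I, u) = -325/7 (r(I, u) = -26*(1 - 26)/(12 - 26) = -26*(-25)/(-14) = -26*(-1/14)*(-25) = -325/7)
-11949/38660 + r(214, 214)/46842 = -11949/38660 - 325/7/46842 = -11949*1/38660 - 325/7*1/46842 = -11949/38660 - 325/327894 = -1965284953/6338191020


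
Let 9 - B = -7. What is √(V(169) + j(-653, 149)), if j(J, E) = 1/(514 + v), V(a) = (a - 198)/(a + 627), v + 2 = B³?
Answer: I*√13217182/19104 ≈ 0.1903*I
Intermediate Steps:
B = 16 (B = 9 - 1*(-7) = 9 + 7 = 16)
v = 4094 (v = -2 + 16³ = -2 + 4096 = 4094)
V(a) = (-198 + a)/(627 + a)
j(J, E) = 1/4608 (j(J, E) = 1/(514 + 4094) = 1/4608)
√(V(169) + j(-653, 149)) = √((-198 + 169)/(627 + 169) + 1/4608) = √(-29/796 + 1/4608) = √(-33209/916992) = I*√13217182/19104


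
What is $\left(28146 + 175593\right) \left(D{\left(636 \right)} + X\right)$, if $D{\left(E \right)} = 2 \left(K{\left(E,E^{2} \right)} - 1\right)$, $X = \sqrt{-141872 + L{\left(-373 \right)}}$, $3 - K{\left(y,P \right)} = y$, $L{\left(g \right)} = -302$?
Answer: $-258341052 + 203739 i \sqrt{142174} \approx -2.5834 \cdot 10^{8} + 7.6822 \cdot 10^{7} i$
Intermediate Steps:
$K{\left(y,P \right)} = 3 - y$
$X = i \sqrt{142174}$ ($X = \sqrt{-141872 - 302} = \sqrt{-142174} = i \sqrt{142174} \approx 377.06 i$)
$D{\left(E \right)} = 4 - 2 E$ ($D{\left(E \right)} = 2 \left(\left(3 - E\right) - 1\right) = 2 \left(2 - E\right) = 4 - 2 E$)
$\left(28146 + 175593\right) \left(D{\left(636 \right)} + X\right) = \left(28146 + 175593\right) \left(\left(4 - 1272\right) + i \sqrt{142174}\right) = 203739 \left(\left(4 - 1272\right) + i \sqrt{142174}\right) = 203739 \left(-1268 + i \sqrt{142174}\right) = -258341052 + 203739 i \sqrt{142174}$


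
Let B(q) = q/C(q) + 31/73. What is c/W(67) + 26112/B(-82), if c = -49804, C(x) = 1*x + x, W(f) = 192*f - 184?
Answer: 805564997/28530 ≈ 28236.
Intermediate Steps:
W(f) = -184 + 192*f
C(x) = 2*x (C(x) = x + x = 2*x)
B(q) = 135/146 (B(q) = q/((2*q)) + 31/73 = q*(1/(2*q)) + 31*(1/73) = ½ + 31/73 = 135/146)
c/W(67) + 26112/B(-82) = -49804/(-184 + 192*67) + 26112/(135/146) = -49804/(-184 + 12864) + 26112*(146/135) = -49804/12680 + 1270784/45 = -49804*1/12680 + 1270784/45 = -12451/3170 + 1270784/45 = 805564997/28530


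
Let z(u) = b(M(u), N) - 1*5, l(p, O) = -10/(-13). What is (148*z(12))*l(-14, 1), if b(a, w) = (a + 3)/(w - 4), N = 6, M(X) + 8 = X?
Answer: -2220/13 ≈ -170.77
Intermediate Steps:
M(X) = -8 + X
l(p, O) = 10/13 (l(p, O) = -10*(-1/13) = 10/13)
b(a, w) = (3 + a)/(-4 + w)
z(u) = -15/2 + u/2 (z(u) = (3 + (-8 + u))/(-4 + 6) - 1*5 = (-5 + u)/2 - 5 = (-5/2 + u/2) - 5 = -15/2 + u/2)
(148*z(12))*l(-14, 1) = (148*(-15/2 + (1/2)*12))*(10/13) = (148*(-15/2 + 6))*(10/13) = (148*(-3/2))*(10/13) = -222*10/13 = -2220/13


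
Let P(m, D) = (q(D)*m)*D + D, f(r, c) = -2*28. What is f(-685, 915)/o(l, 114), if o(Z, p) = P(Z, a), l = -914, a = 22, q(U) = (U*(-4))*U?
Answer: -28/19464555 ≈ -1.4385e-6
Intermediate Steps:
q(U) = -4*U² (q(U) = (-4*U)*U = -4*U²)
f(r, c) = -56
P(m, D) = D - 4*m*D³ (P(m, D) = ((-4*D²)*m)*D + D = (-4*m*D²)*D + D = -4*m*D³ + D = D - 4*m*D³)
o(Z, p) = 22 - 42592*Z (o(Z, p) = 22 - 4*Z*22³ = 22 - 4*Z*10648 = 22 - 42592*Z)
f(-685, 915)/o(l, 114) = -56/(22 - 42592*(-914)) = -56/(22 + 38929088) = -56/38929110 = -56*1/38929110 = -28/19464555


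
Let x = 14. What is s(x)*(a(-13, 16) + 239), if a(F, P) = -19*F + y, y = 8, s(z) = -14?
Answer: -6916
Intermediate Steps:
a(F, P) = 8 - 19*F (a(F, P) = -19*F + 8 = 8 - 19*F)
s(x)*(a(-13, 16) + 239) = -14*((8 - 19*(-13)) + 239) = -14*((8 + 247) + 239) = -14*(255 + 239) = -14*494 = -6916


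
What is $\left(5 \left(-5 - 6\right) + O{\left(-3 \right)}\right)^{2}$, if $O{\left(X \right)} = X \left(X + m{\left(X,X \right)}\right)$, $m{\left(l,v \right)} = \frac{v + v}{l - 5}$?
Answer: $\frac{37249}{16} \approx 2328.1$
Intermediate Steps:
$m{\left(l,v \right)} = \frac{2 v}{-5 + l}$
$O{\left(X \right)} = X \left(X + \frac{2 X}{-5 + X}\right)$
$\left(5 \left(-5 - 6\right) + O{\left(-3 \right)}\right)^{2} = \left(5 \left(-5 - 6\right) + \frac{\left(-3\right)^{2} \left(-3 - 3\right)}{-5 - 3}\right)^{2} = \left(5 \left(-11\right) + 9 \frac{1}{-8} \left(-6\right)\right)^{2} = \left(-55 + 9 \left(- \frac{1}{8}\right) \left(-6\right)\right)^{2} = \left(-55 + \frac{27}{4}\right)^{2} = \left(- \frac{193}{4}\right)^{2} = \frac{37249}{16}$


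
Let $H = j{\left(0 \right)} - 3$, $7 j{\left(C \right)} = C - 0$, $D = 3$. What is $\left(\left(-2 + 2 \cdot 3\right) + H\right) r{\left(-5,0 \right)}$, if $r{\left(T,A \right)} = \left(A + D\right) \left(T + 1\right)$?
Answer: $-12$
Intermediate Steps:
$j{\left(C \right)} = \frac{C}{7}$ ($j{\left(C \right)} = \frac{C - 0}{7} = \frac{C + 0}{7} = \frac{C}{7}$)
$H = -3$ ($H = \frac{1}{7} \cdot 0 - 3 = 0 - 3 = -3$)
$r{\left(T,A \right)} = \left(1 + T\right) \left(3 + A\right)$ ($r{\left(T,A \right)} = \left(A + 3\right) \left(T + 1\right) = \left(3 + A\right) \left(1 + T\right) = \left(1 + T\right) \left(3 + A\right)$)
$\left(\left(-2 + 2 \cdot 3\right) + H\right) r{\left(-5,0 \right)} = \left(\left(-2 + 2 \cdot 3\right) - 3\right) \left(3 + 0 + 3 \left(-5\right) + 0 \left(-5\right)\right) = \left(\left(-2 + 6\right) - 3\right) \left(3 + 0 - 15 + 0\right) = \left(4 - 3\right) \left(-12\right) = 1 \left(-12\right) = -12$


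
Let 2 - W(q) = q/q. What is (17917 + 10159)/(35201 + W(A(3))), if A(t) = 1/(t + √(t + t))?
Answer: 14038/17601 ≈ 0.79757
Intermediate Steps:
A(t) = 1/(t + √2*√t) (A(t) = 1/(t + √(2*t)) = 1/(t + √2*√t))
W(q) = 1 (W(q) = 2 - q/q = 2 - 1*1 = 2 - 1 = 1)
(17917 + 10159)/(35201 + W(A(3))) = (17917 + 10159)/(35201 + 1) = 28076/35202 = 28076*(1/35202) = 14038/17601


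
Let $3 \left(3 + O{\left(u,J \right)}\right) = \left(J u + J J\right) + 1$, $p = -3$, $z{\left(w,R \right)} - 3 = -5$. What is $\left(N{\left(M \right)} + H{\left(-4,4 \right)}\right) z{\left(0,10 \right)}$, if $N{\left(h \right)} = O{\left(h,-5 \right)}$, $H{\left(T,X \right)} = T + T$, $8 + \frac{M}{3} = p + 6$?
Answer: $- \frac{136}{3} \approx -45.333$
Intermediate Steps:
$z{\left(w,R \right)} = -2$ ($z{\left(w,R \right)} = 3 - 5 = -2$)
$M = -15$ ($M = -24 + 3 \left(-3 + 6\right) = -24 + 3 \cdot 3 = -24 + 9 = -15$)
$O{\left(u,J \right)} = - \frac{8}{3} + \frac{J^{2}}{3} + \frac{J u}{3}$ ($O{\left(u,J \right)} = -3 + \frac{\left(J u + J J\right) + 1}{3} = -3 + \frac{\left(J u + J^{2}\right) + 1}{3} = -3 + \frac{\left(J^{2} + J u\right) + 1}{3} = -3 + \frac{1 + J^{2} + J u}{3} = -3 + \left(\frac{1}{3} + \frac{J^{2}}{3} + \frac{J u}{3}\right) = - \frac{8}{3} + \frac{J^{2}}{3} + \frac{J u}{3}$)
$H{\left(T,X \right)} = 2 T$
$N{\left(h \right)} = \frac{17}{3} - \frac{5 h}{3}$ ($N{\left(h \right)} = - \frac{8}{3} + \frac{\left(-5\right)^{2}}{3} + \frac{1}{3} \left(-5\right) h = - \frac{8}{3} + \frac{1}{3} \cdot 25 - \frac{5 h}{3} = - \frac{8}{3} + \frac{25}{3} - \frac{5 h}{3} = \frac{17}{3} - \frac{5 h}{3}$)
$\left(N{\left(M \right)} + H{\left(-4,4 \right)}\right) z{\left(0,10 \right)} = \left(\left(\frac{17}{3} - -25\right) + 2 \left(-4\right)\right) \left(-2\right) = \left(\left(\frac{17}{3} + 25\right) - 8\right) \left(-2\right) = \left(\frac{92}{3} - 8\right) \left(-2\right) = \frac{68}{3} \left(-2\right) = - \frac{136}{3}$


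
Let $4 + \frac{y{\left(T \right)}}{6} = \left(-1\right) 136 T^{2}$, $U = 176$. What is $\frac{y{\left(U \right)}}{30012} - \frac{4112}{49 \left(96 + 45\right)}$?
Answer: $- \frac{14563194442}{17279409} \approx -842.81$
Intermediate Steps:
$y{\left(T \right)} = -24 - 816 T^{2}$ ($y{\left(T \right)} = -24 + 6 \left(-1\right) 136 T^{2} = -24 + 6 \left(- 136 T^{2}\right) = -24 - 816 T^{2}$)
$\frac{y{\left(U \right)}}{30012} - \frac{4112}{49 \left(96 + 45\right)} = \frac{-24 - 816 \cdot 176^{2}}{30012} - \frac{4112}{49 \left(96 + 45\right)} = \left(-24 - 25276416\right) \frac{1}{30012} - \frac{4112}{49 \cdot 141} = \left(-24 - 25276416\right) \frac{1}{30012} - \frac{4112}{6909} = \left(-25276440\right) \frac{1}{30012} - \frac{4112}{6909} = - \frac{2106370}{2501} - \frac{4112}{6909} = - \frac{14563194442}{17279409}$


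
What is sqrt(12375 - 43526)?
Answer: I*sqrt(31151) ≈ 176.5*I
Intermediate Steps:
sqrt(12375 - 43526) = sqrt(-31151) = I*sqrt(31151)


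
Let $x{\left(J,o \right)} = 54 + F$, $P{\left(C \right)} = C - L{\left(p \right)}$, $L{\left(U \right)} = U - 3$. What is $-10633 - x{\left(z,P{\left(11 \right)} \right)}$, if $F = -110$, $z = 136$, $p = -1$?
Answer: $-10577$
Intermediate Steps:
$L{\left(U \right)} = -3 + U$
$P{\left(C \right)} = 4 + C$ ($P{\left(C \right)} = C - \left(-3 - 1\right) = C - -4 = C + 4 = 4 + C$)
$x{\left(J,o \right)} = -56$ ($x{\left(J,o \right)} = 54 - 110 = -56$)
$-10633 - x{\left(z,P{\left(11 \right)} \right)} = -10633 - -56 = -10633 + 56 = -10577$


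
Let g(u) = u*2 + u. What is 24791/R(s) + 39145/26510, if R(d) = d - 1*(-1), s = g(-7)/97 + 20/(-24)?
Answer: -76498948283/153758 ≈ -4.9753e+5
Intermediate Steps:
g(u) = 3*u (g(u) = 2*u + u = 3*u)
s = -611/582 (s = (3*(-7))/97 + 20/(-24) = -21*1/97 + 20*(-1/24) = -21/97 - 5/6 = -611/582 ≈ -1.0498)
R(d) = 1 + d (R(d) = d + 1 = 1 + d)
24791/R(s) + 39145/26510 = 24791/(1 - 611/582) + 39145/26510 = 24791/(-29/582) + 39145*(1/26510) = 24791*(-582/29) + 7829/5302 = -14428362/29 + 7829/5302 = -76498948283/153758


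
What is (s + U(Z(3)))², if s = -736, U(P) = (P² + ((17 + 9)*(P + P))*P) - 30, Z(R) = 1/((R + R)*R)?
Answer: 61568993161/104976 ≈ 5.8651e+5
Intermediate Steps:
Z(R) = 1/(2*R²) (Z(R) = 1/(((2*R))*R) = (1/(2*R))/R = 1/(2*R²))
U(P) = -30 + 53*P² (U(P) = (P² + (26*(2*P))*P) - 30 = (P² + (52*P)*P) - 30 = (P² + 52*P²) - 30 = 53*P² - 30 = -30 + 53*P²)
(s + U(Z(3)))² = (-736 + (-30 + 53*((½)/3²)²))² = (-736 + (-30 + 53*((½)*(⅑))²))² = (-736 + (-30 + 53*(1/18)²))² = (-736 + (-30 + 53*(1/324)))² = (-736 + (-30 + 53/324))² = (-736 - 9667/324)² = (-248131/324)² = 61568993161/104976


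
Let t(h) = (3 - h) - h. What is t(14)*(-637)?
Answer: 15925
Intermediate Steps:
t(h) = 3 - 2*h
t(14)*(-637) = (3 - 2*14)*(-637) = (3 - 28)*(-637) = -25*(-637) = 15925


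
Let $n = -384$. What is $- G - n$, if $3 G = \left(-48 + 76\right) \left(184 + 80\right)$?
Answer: $-2080$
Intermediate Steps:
$G = 2464$ ($G = \frac{\left(-48 + 76\right) \left(184 + 80\right)}{3} = \frac{28 \cdot 264}{3} = \frac{1}{3} \cdot 7392 = 2464$)
$- G - n = \left(-1\right) 2464 - -384 = -2464 + 384 = -2080$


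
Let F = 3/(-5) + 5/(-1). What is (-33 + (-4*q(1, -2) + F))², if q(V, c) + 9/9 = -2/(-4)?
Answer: 33489/25 ≈ 1339.6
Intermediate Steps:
F = -28/5 (F = 3*(-⅕) + 5*(-1) = -⅗ - 5 = -28/5 ≈ -5.6000)
q(V, c) = -½ (q(V, c) = -1 - 2/(-4) = -1 - 2*(-¼) = -1 + ½ = -½)
(-33 + (-4*q(1, -2) + F))² = (-33 + (-4*(-½) - 28/5))² = (-33 + (2 - 28/5))² = (-33 - 18/5)² = (-183/5)² = 33489/25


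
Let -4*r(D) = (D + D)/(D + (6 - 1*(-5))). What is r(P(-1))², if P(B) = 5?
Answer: 25/1024 ≈ 0.024414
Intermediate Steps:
r(D) = -D/(2*(11 + D)) (r(D) = -(D + D)/(4*(D + (6 - 1*(-5)))) = -2*D/(4*(D + (6 + 5))) = -2*D/(4*(D + 11)) = -2*D/(4*(11 + D)) = -D/(2*(11 + D)))
r(P(-1))² = (-1*5/(22 + 2*5))² = (-1*5/(22 + 10))² = (-1*5/32)² = (-1*5*1/32)² = (-5/32)² = 25/1024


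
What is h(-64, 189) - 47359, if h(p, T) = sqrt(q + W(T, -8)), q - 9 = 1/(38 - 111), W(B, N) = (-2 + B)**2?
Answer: -47359 + sqrt(186397689)/73 ≈ -47172.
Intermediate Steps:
q = 656/73 (q = 9 + 1/(38 - 111) = 9 + 1/(-73) = 9 - 1/73 = 656/73 ≈ 8.9863)
h(p, T) = sqrt(656/73 + (-2 + T)**2)
h(-64, 189) - 47359 = sqrt(47888 + 5329*(-2 + 189)**2)/73 - 47359 = sqrt(47888 + 5329*187**2)/73 - 47359 = sqrt(47888 + 5329*34969)/73 - 47359 = sqrt(47888 + 186349801)/73 - 47359 = sqrt(186397689)/73 - 47359 = -47359 + sqrt(186397689)/73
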